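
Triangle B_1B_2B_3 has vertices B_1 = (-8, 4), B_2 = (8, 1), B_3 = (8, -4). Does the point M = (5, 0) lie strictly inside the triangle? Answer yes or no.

Barycentric coordinates of M: (3/16, 1/2, 5/16).
The three coordinates are positive, positive, positive; a point is interior exactly when all three are positive.

yes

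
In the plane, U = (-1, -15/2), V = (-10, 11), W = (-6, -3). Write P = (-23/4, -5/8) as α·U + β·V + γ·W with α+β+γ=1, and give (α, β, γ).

(1/4, 1/4, 1/2)

Signed area of the reference triangle: [UVW] = ½·((-1)·(11−(-3)) + (-10)·(-3−(-15/2)) + (-6)·(-15/2−11)) = ½·(-14 − 45 + 111) = 26.
[PVW] = ½·((-23/4)·(11−(-3)) + (-10)·(-3−(-5/8)) + (-6)·(-5/8−11)) = ½·(-161/2 + 95/4 + 279/4) = 13/2, so the U-coordinate is (13/2)/26 = 1/4.
[UPW] = ½·((-1)·(-5/8−(-3)) + (-23/4)·(-3−(-15/2)) + (-6)·(-15/2−(-5/8))) = ½·(-19/8 − 207/8 + 165/4) = 13/2, so the V-coordinate is 1/4.
[UVP] = ½·((-1)·(11−(-5/8)) + (-10)·(-5/8−(-15/2)) + (-23/4)·(-15/2−11)) = ½·(-93/8 − 275/4 + 851/8) = 13, so the W-coordinate is 1/2.
Check: 1/4 + 1/4 + 1/2 = 1.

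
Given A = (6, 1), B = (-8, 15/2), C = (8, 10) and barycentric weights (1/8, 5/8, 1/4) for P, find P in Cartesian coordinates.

(-9/4, 117/16)

P = (1/8)·A + (5/8)·B + (1/4)·C.
x-coordinate: (1/8)·6 + (5/8)·(-8) + (1/4)·8 = -9/4.
y-coordinate: (1/8)·1 + (5/8)·(15/2) + (1/4)·10 = 117/16.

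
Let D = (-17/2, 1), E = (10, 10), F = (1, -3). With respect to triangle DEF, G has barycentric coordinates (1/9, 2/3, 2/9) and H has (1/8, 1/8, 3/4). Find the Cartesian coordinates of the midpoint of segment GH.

(991/288, 377/144)

Barycentric coordinates of the midpoint are the average: (17/144, 19/48, 35/72).
Converting: (17/144)·D + (19/48)·E + (35/72)·F = (991/288, 377/144).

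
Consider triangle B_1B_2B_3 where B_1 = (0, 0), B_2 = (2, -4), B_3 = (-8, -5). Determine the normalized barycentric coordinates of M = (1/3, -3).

Signed area of the reference triangle: [B_1B_2B_3] = ½·(0·(-4−(-5)) + 2·(-5−0) + (-8)·(0−(-4))) = ½·(0 − 10 − 32) = -21.
[MB_2B_3] = ½·((1/3)·(-4−(-5)) + 2·(-5−(-3)) + (-8)·(-3−(-4))) = ½·(1/3 − 4 − 8) = -35/6, so the B_1-coordinate is (-35/6)/(-21) = 5/18.
[B_1MB_3] = ½·(0·(-3−(-5)) + (1/3)·(-5−0) + (-8)·(0−(-3))) = ½·(0 − 5/3 − 24) = -77/6, so the B_2-coordinate is 11/18.
[B_1B_2M] = ½·(0·(-4−(-3)) + 2·(-3−0) + (1/3)·(0−(-4))) = ½·(0 − 6 + 4/3) = -7/3, so the B_3-coordinate is 1/9.
Check: 5/18 + 11/18 + 1/9 = 1.

(5/18, 11/18, 1/9)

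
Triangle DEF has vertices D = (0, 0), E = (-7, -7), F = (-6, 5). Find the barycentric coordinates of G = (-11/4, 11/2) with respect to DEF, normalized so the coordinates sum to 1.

Signed area of the reference triangle: [DEF] = ½·(0·(-7−5) + (-7)·(5−0) + (-6)·(0−(-7))) = ½·(0 − 35 − 42) = -77/2.
[GEF] = ½·((-11/4)·(-7−5) + (-7)·(5−(11/2)) + (-6)·(11/2−(-7))) = ½·(33 + 7/2 − 75) = -77/4, so the D-coordinate is (-77/4)/(-77/2) = 1/2.
[DGF] = ½·(0·(11/2−5) + (-11/4)·(5−0) + (-6)·(0−(11/2))) = ½·(0 − 55/4 + 33) = 77/8, so the E-coordinate is -1/4.
[DEG] = ½·(0·(-7−(11/2)) + (-7)·(11/2−0) + (-11/4)·(0−(-7))) = ½·(0 − 77/2 − 77/4) = -231/8, so the F-coordinate is 3/4.
Check: 1/2 − 1/4 + 3/4 = 1.

(1/2, -1/4, 3/4)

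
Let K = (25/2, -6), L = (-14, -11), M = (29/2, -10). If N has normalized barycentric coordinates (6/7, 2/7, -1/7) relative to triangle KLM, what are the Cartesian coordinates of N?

N = (6/7)·K + (2/7)·L + (-1/7)·M.
x-coordinate: (6/7)·(25/2) + (2/7)·(-14) + (-1/7)·(29/2) = 65/14.
y-coordinate: (6/7)·(-6) + (2/7)·(-11) + (-1/7)·(-10) = -48/7.

(65/14, -48/7)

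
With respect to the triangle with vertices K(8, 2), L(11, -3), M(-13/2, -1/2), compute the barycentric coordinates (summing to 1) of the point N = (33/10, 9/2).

(7/5, -3/5, 1/5)

Signed area of the reference triangle: [KLM] = ½·(8·(-3−(-1/2)) + 11·(-1/2−2) + (-13/2)·(2−(-3))) = ½·(-20 − 55/2 − 65/2) = -40.
[NLM] = ½·((33/10)·(-3−(-1/2)) + 11·(-1/2−(9/2)) + (-13/2)·(9/2−(-3))) = ½·(-33/4 − 55 − 195/4) = -56, so the K-coordinate is (-56)/(-40) = 7/5.
[KNM] = ½·(8·(9/2−(-1/2)) + (33/10)·(-1/2−2) + (-13/2)·(2−(9/2))) = ½·(40 − 33/4 + 65/4) = 24, so the L-coordinate is -3/5.
[KLN] = ½·(8·(-3−(9/2)) + 11·(9/2−2) + (33/10)·(2−(-3))) = ½·(-60 + 55/2 + 33/2) = -8, so the M-coordinate is 1/5.
Check: 7/5 − 3/5 + 1/5 = 1.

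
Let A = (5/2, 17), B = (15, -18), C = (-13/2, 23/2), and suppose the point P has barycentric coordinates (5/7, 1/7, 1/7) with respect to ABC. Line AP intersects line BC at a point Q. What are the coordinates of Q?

Line AP meets BC where the A-coordinate vanishes; zeroing P's A-weight and renormalizing leaves B, C-weights 1/7 : 1/7 → (1/2, 1/2).
So Q = (1/2)·B + (1/2)·C = (17/4, -13/4).

(17/4, -13/4)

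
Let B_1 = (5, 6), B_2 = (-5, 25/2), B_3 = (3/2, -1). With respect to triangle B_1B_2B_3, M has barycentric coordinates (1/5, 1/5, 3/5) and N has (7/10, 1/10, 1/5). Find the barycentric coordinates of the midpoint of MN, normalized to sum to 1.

(9/20, 3/20, 2/5)

Since both coordinate triples sum to 1, the midpoint's barycentrics are the componentwise average.
(1/5+7/10)/2 = 9/20; similarly 3/20 and 2/5.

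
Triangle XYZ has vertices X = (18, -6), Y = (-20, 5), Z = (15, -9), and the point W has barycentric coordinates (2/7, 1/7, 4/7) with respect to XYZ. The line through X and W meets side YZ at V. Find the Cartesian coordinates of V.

(8, -31/5)

Line XW meets YZ where the X-coordinate vanishes; zeroing W's X-weight and renormalizing leaves Y, Z-weights 1/7 : 4/7 → (1/5, 4/5).
So V = (1/5)·Y + (4/5)·Z = (8, -31/5).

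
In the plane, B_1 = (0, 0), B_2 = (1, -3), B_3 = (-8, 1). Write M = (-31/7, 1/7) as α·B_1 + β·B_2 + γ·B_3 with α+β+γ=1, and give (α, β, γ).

(2/7, 1/7, 4/7)

Signed area of the reference triangle: [B_1B_2B_3] = ½·(0·(-3−1) + 1·(1−0) + (-8)·(0−(-3))) = ½·(0 + 1 − 24) = -23/2.
[MB_2B_3] = ½·((-31/7)·(-3−1) + 1·(1−(1/7)) + (-8)·(1/7−(-3))) = ½·(124/7 + 6/7 − 176/7) = -23/7, so the B_1-coordinate is (-23/7)/(-23/2) = 2/7.
[B_1MB_3] = ½·(0·(1/7−1) + (-31/7)·(1−0) + (-8)·(0−(1/7))) = ½·(0 − 31/7 + 8/7) = -23/14, so the B_2-coordinate is 1/7.
[B_1B_2M] = ½·(0·(-3−(1/7)) + 1·(1/7−0) + (-31/7)·(0−(-3))) = ½·(0 + 1/7 − 93/7) = -46/7, so the B_3-coordinate is 4/7.
Check: 2/7 + 1/7 + 4/7 = 1.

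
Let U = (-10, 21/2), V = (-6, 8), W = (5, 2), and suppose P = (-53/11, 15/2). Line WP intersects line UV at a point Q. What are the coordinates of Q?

Barycentric coordinates of P with respect to UVW: (5/11, 3/11, 3/11).
On side UV the W-coordinate is zero; dropping P's W-weight 3/11 and renormalizing the remaining 5/11 : 3/11 gives weights 5/8, 3/8 on U, V.
Q = (5/8)·(-10, 21/2) + (3/8)·(-6, 8) = (-17/2, 153/16).

(-17/2, 153/16)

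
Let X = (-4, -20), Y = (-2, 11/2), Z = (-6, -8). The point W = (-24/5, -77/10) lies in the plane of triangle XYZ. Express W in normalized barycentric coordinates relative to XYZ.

Signed area of the reference triangle: [XYZ] = ½·((-4)·(11/2−(-8)) + (-2)·(-8−(-20)) + (-6)·(-20−(11/2))) = ½·(-54 − 24 + 153) = 75/2.
[WYZ] = ½·((-24/5)·(11/2−(-8)) + (-2)·(-8−(-77/10)) + (-6)·(-77/10−(11/2))) = ½·(-324/5 + 3/5 + 396/5) = 15/2, so the X-coordinate is (15/2)/(75/2) = 1/5.
[XWZ] = ½·((-4)·(-77/10−(-8)) + (-24/5)·(-8−(-20)) + (-6)·(-20−(-77/10))) = ½·(-6/5 − 288/5 + 369/5) = 15/2, so the Y-coordinate is 1/5.
[XYW] = ½·((-4)·(11/2−(-77/10)) + (-2)·(-77/10−(-20)) + (-24/5)·(-20−(11/2))) = ½·(-264/5 − 123/5 + 612/5) = 45/2, so the Z-coordinate is 3/5.

(1/5, 1/5, 3/5)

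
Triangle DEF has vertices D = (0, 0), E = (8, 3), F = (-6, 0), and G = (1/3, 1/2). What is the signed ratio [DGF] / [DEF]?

[DEF] = ½·(0·(3−0) + 8·(0−0) + (-6)·(0−3)) = ½·(0 + 0 + 18) = 9.
[DGF] = ½·(0·(1/2−0) + (1/3)·(0−0) + (-6)·(0−(1/2))) = ½·(0 + 0 + 3) = 3/2, so the ratio is (3/2)/9 = 1/6.

1/6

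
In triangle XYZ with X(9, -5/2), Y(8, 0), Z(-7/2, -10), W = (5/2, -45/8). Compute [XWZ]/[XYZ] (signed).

[XYZ] = ½·(9·(0−(-10)) + 8·(-10−(-5/2)) + (-7/2)·(-5/2−0)) = ½·(90 − 60 + 35/4) = 155/8.
[XWZ] = ½·(9·(-45/8−(-10)) + (5/2)·(-10−(-5/2)) + (-7/2)·(-5/2−(-45/8))) = ½·(315/8 − 75/4 − 175/16) = 155/32, so the ratio is (155/32)/(155/8) = 1/4.

1/4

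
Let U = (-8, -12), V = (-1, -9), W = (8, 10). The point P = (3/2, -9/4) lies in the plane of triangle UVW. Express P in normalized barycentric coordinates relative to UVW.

Signed area of the reference triangle: [UVW] = ½·((-8)·(-9−10) + (-1)·(10−(-12)) + 8·(-12−(-9))) = ½·(152 − 22 − 24) = 53.
[PVW] = ½·((3/2)·(-9−10) + (-1)·(10−(-9/4)) + 8·(-9/4−(-9))) = ½·(-57/2 − 49/4 + 54) = 53/8, so the U-coordinate is (53/8)/53 = 1/8.
[UPW] = ½·((-8)·(-9/4−10) + (3/2)·(10−(-12)) + 8·(-12−(-9/4))) = ½·(98 + 33 − 78) = 53/2, so the V-coordinate is 1/2.
[UVP] = ½·((-8)·(-9−(-9/4)) + (-1)·(-9/4−(-12)) + (3/2)·(-12−(-9))) = ½·(54 − 39/4 − 9/2) = 159/8, so the W-coordinate is 3/8.

(1/8, 1/2, 3/8)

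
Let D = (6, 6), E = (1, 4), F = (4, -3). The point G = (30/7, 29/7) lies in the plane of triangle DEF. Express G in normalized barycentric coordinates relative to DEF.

Signed area of the reference triangle: [DEF] = ½·(6·(4−(-3)) + 1·(-3−6) + 4·(6−4)) = ½·(42 − 9 + 8) = 41/2.
[GEF] = ½·((30/7)·(4−(-3)) + 1·(-3−(29/7)) + 4·(29/7−4)) = ½·(30 − 50/7 + 4/7) = 82/7, so the D-coordinate is (82/7)/(41/2) = 4/7.
[DGF] = ½·(6·(29/7−(-3)) + (30/7)·(-3−6) + 4·(6−(29/7))) = ½·(300/7 − 270/7 + 52/7) = 41/7, so the E-coordinate is 2/7.
[DEG] = ½·(6·(4−(29/7)) + 1·(29/7−6) + (30/7)·(6−4)) = ½·(-6/7 − 13/7 + 60/7) = 41/14, so the F-coordinate is 1/7.
Check: 4/7 + 2/7 + 1/7 = 1.

(4/7, 2/7, 1/7)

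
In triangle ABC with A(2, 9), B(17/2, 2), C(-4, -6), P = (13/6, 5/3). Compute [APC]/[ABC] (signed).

[ABC] = ½·(2·(2−(-6)) + (17/2)·(-6−9) + (-4)·(9−2)) = ½·(16 − 255/2 − 28) = -279/4.
[APC] = ½·(2·(5/3−(-6)) + (13/6)·(-6−9) + (-4)·(9−(5/3))) = ½·(46/3 − 65/2 − 88/3) = -93/4, so the ratio is (-93/4)/(-279/4) = 1/3.

1/3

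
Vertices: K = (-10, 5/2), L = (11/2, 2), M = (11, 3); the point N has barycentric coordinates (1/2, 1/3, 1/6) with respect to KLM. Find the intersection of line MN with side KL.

Line MN meets KL where the M-coordinate vanishes; zeroing N's M-weight and renormalizing leaves K, L-weights 1/2 : 1/3 → (3/5, 2/5).
So J = (3/5)·K + (2/5)·L = (-19/5, 23/10).

(-19/5, 23/10)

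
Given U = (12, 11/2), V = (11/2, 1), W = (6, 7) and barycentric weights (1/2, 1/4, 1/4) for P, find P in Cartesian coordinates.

P = (1/2)·U + (1/4)·V + (1/4)·W.
x-coordinate: (1/2)·12 + (1/4)·(11/2) + (1/4)·6 = 71/8.
y-coordinate: (1/2)·(11/2) + (1/4)·1 + (1/4)·7 = 19/4.

(71/8, 19/4)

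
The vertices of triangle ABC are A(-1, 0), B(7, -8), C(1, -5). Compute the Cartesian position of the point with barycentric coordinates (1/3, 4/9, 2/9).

(3, -14/3)

P = (1/3)·A + (4/9)·B + (2/9)·C.
x-coordinate: (1/3)·(-1) + (4/9)·7 + (2/9)·1 = 3.
y-coordinate: (1/3)·0 + (4/9)·(-8) + (2/9)·(-5) = -14/3.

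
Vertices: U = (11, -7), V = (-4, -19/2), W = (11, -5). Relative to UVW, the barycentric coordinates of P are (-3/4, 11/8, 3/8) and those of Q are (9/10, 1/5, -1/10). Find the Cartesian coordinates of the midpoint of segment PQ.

(-13/16, -1391/160)

Barycentric coordinates of the midpoint are the average: (3/40, 63/80, 11/80).
Converting: (3/40)·U + (63/80)·V + (11/80)·W = (-13/16, -1391/160).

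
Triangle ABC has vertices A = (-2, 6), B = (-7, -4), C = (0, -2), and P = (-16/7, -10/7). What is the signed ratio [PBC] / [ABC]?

1/7

[ABC] = ½·((-2)·(-4−(-2)) + (-7)·(-2−6) + 0·(6−(-4))) = ½·(4 + 56 + 0) = 30.
[PBC] = ½·((-16/7)·(-4−(-2)) + (-7)·(-2−(-10/7)) + 0·(-10/7−(-4))) = ½·(32/7 + 4 + 0) = 30/7, so the ratio is (30/7)/30 = 1/7.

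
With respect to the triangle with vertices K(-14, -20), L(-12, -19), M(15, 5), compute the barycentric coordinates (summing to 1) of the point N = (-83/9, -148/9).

(1/9, 7/9, 1/9)

Signed area of the reference triangle: [KLM] = ½·((-14)·(-19−5) + (-12)·(5−(-20)) + 15·(-20−(-19))) = ½·(336 − 300 − 15) = 21/2.
[NLM] = ½·((-83/9)·(-19−5) + (-12)·(5−(-148/9)) + 15·(-148/9−(-19))) = ½·(664/3 − 772/3 + 115/3) = 7/6, so the K-coordinate is (7/6)/(21/2) = 1/9.
[KNM] = ½·((-14)·(-148/9−5) + (-83/9)·(5−(-20)) + 15·(-20−(-148/9))) = ½·(2702/9 − 2075/9 − 160/3) = 49/6, so the L-coordinate is 7/9.
[KLN] = ½·((-14)·(-19−(-148/9)) + (-12)·(-148/9−(-20)) + (-83/9)·(-20−(-19))) = ½·(322/9 − 128/3 + 83/9) = 7/6, so the M-coordinate is 1/9.
Check: 1/9 + 7/9 + 1/9 = 1.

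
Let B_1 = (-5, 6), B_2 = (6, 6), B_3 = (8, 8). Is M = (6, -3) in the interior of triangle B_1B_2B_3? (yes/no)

Barycentric coordinates of M: (-9/11, 139/22, -9/2).
The three coordinates are negative, positive, negative; a point is interior exactly when all three are positive.

no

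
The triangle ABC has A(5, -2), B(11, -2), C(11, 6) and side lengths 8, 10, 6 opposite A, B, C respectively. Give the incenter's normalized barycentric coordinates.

(1/3, 5/12, 1/4)

The incenter has barycentric coordinates proportional to the opposite side lengths: (8 : 10 : 6).
Normalizing by 8+10+6 = 24 gives (1/3, 5/12, 1/4).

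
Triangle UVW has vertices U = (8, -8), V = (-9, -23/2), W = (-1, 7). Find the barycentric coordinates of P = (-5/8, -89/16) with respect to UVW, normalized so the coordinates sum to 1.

Signed area of the reference triangle: [UVW] = ½·(8·(-23/2−7) + (-9)·(7−(-8)) + (-1)·(-8−(-23/2))) = ½·(-148 − 135 − 7/2) = -573/4.
[PVW] = ½·((-5/8)·(-23/2−7) + (-9)·(7−(-89/16)) + (-1)·(-89/16−(-23/2))) = ½·(185/16 − 1809/16 − 95/16) = -1719/32, so the U-coordinate is (-1719/32)/(-573/4) = 3/8.
[UPW] = ½·(8·(-89/16−7) + (-5/8)·(7−(-8)) + (-1)·(-8−(-89/16))) = ½·(-201/2 − 75/8 + 39/16) = -1719/32, so the V-coordinate is 3/8.
[UVP] = ½·(8·(-23/2−(-89/16)) + (-9)·(-89/16−(-8)) + (-5/8)·(-8−(-23/2))) = ½·(-95/2 − 351/16 − 35/16) = -573/16, so the W-coordinate is 1/4.

(3/8, 3/8, 1/4)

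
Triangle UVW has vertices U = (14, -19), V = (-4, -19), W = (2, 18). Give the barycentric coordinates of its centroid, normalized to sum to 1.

The centroid is the average of the vertices, so each weight is 1/3.

(1/3, 1/3, 1/3)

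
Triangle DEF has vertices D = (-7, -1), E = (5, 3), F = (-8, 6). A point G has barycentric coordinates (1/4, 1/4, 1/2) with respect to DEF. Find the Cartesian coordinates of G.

(-9/2, 7/2)

G = (1/4)·D + (1/4)·E + (1/2)·F.
x-coordinate: (1/4)·(-7) + (1/4)·5 + (1/2)·(-8) = -9/2.
y-coordinate: (1/4)·(-1) + (1/4)·3 + (1/2)·6 = 7/2.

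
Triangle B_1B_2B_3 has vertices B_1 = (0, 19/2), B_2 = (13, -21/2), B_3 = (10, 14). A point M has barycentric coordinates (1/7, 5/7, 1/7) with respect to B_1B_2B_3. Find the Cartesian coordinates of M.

M = (1/7)·B_1 + (5/7)·B_2 + (1/7)·B_3.
x-coordinate: (1/7)·0 + (5/7)·13 + (1/7)·10 = 75/7.
y-coordinate: (1/7)·(19/2) + (5/7)·(-21/2) + (1/7)·14 = -29/7.

(75/7, -29/7)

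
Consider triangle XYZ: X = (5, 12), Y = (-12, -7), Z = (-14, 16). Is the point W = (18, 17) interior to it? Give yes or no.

no

Barycentric coordinates of W: (246/143, -49/143, -54/143).
The three coordinates are positive, negative, negative; a point is interior exactly when all three are positive.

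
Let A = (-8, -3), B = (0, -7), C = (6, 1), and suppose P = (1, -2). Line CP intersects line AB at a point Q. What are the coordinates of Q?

(-4, -5)

Barycentric coordinates of P with respect to ABC: (1/4, 1/4, 1/2).
On side AB the C-coordinate is zero; dropping P's C-weight 1/2 and renormalizing the remaining 1/4 : 1/4 gives weights 1/2, 1/2 on A, B.
Q = (1/2)·(-8, -3) + (1/2)·(0, -7) = (-4, -5).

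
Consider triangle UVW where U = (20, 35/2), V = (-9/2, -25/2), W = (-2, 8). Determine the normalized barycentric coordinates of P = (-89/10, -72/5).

(-1/5, 1, 1/5)

Signed area of the reference triangle: [UVW] = ½·(20·(-25/2−8) + (-9/2)·(8−(35/2)) + (-2)·(35/2−(-25/2))) = ½·(-410 + 171/4 − 60) = -1709/8.
[PVW] = ½·((-89/10)·(-25/2−8) + (-9/2)·(8−(-72/5)) + (-2)·(-72/5−(-25/2))) = ½·(3649/20 − 504/5 + 19/5) = 1709/40, so the U-coordinate is (1709/40)/(-1709/8) = -1/5.
[UPW] = ½·(20·(-72/5−8) + (-89/10)·(8−(35/2)) + (-2)·(35/2−(-72/5))) = ½·(-448 + 1691/20 − 319/5) = -1709/8, so the V-coordinate is 1.
[UVP] = ½·(20·(-25/2−(-72/5)) + (-9/2)·(-72/5−(35/2)) + (-89/10)·(35/2−(-25/2))) = ½·(38 + 2871/20 − 267) = -1709/40, so the W-coordinate is 1/5.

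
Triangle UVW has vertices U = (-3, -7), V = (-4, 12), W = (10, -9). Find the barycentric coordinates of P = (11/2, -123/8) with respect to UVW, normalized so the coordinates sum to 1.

(3/4, -3/8, 5/8)

Signed area of the reference triangle: [UVW] = ½·((-3)·(12−(-9)) + (-4)·(-9−(-7)) + 10·(-7−12)) = ½·(-63 + 8 − 190) = -245/2.
[PVW] = ½·((11/2)·(12−(-9)) + (-4)·(-9−(-123/8)) + 10·(-123/8−12)) = ½·(231/2 − 51/2 − 1095/4) = -735/8, so the U-coordinate is (-735/8)/(-245/2) = 3/4.
[UPW] = ½·((-3)·(-123/8−(-9)) + (11/2)·(-9−(-7)) + 10·(-7−(-123/8))) = ½·(153/8 − 11 + 335/4) = 735/16, so the V-coordinate is -3/8.
[UVP] = ½·((-3)·(12−(-123/8)) + (-4)·(-123/8−(-7)) + (11/2)·(-7−12)) = ½·(-657/8 + 67/2 − 209/2) = -1225/16, so the W-coordinate is 5/8.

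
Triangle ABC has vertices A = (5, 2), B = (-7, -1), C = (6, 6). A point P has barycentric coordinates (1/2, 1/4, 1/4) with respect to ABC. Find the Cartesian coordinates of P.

P = (1/2)·A + (1/4)·B + (1/4)·C.
x-coordinate: (1/2)·5 + (1/4)·(-7) + (1/4)·6 = 9/4.
y-coordinate: (1/2)·2 + (1/4)·(-1) + (1/4)·6 = 9/4.

(9/4, 9/4)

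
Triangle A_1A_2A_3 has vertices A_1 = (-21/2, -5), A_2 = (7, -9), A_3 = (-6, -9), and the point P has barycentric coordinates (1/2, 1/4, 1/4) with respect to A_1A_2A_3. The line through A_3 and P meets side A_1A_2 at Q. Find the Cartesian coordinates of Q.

(-14/3, -19/3)

Line A_3P meets A_1A_2 where the A_3-coordinate vanishes; zeroing P's A_3-weight and renormalizing leaves A_1, A_2-weights 1/2 : 1/4 → (2/3, 1/3).
So Q = (2/3)·A_1 + (1/3)·A_2 = (-14/3, -19/3).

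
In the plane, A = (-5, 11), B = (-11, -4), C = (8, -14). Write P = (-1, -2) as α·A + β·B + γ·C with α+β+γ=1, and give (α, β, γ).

Signed area of the reference triangle: [ABC] = ½·((-5)·(-4−(-14)) + (-11)·(-14−11) + 8·(11−(-4))) = ½·(-50 + 275 + 120) = 345/2.
[PBC] = ½·((-1)·(-4−(-14)) + (-11)·(-14−(-2)) + 8·(-2−(-4))) = ½·(-10 + 132 + 16) = 69, so the A-coordinate is 69/(345/2) = 2/5.
[APC] = ½·((-5)·(-2−(-14)) + (-1)·(-14−11) + 8·(11−(-2))) = ½·(-60 + 25 + 104) = 69/2, so the B-coordinate is 1/5.
[ABP] = ½·((-5)·(-4−(-2)) + (-11)·(-2−11) + (-1)·(11−(-4))) = ½·(10 + 143 − 15) = 69, so the C-coordinate is 2/5.

(2/5, 1/5, 2/5)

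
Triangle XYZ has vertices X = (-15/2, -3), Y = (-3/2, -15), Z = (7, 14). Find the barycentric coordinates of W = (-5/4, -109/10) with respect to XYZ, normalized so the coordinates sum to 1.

Signed area of the reference triangle: [XYZ] = ½·((-15/2)·(-15−14) + (-3/2)·(14−(-3)) + 7·(-3−(-15))) = ½·(435/2 − 51/2 + 84) = 138.
[WYZ] = ½·((-5/4)·(-15−14) + (-3/2)·(14−(-109/10)) + 7·(-109/10−(-15))) = ½·(145/4 − 747/20 + 287/10) = 69/5, so the X-coordinate is (69/5)/138 = 1/10.
[XWZ] = ½·((-15/2)·(-109/10−14) + (-5/4)·(14−(-3)) + 7·(-3−(-109/10))) = ½·(747/4 − 85/4 + 553/10) = 552/5, so the Y-coordinate is 4/5.
[XYW] = ½·((-15/2)·(-15−(-109/10)) + (-3/2)·(-109/10−(-3)) + (-5/4)·(-3−(-15))) = ½·(123/4 + 237/20 − 15) = 69/5, so the Z-coordinate is 1/10.
Check: 1/10 + 4/5 + 1/10 = 1.

(1/10, 4/5, 1/10)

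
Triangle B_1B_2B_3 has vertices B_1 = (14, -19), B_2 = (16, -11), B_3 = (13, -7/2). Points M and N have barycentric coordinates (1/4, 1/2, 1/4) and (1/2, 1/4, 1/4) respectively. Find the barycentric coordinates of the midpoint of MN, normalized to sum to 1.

(3/8, 3/8, 1/4)

Since both coordinate triples sum to 1, the midpoint's barycentrics are the componentwise average.
(1/4+1/2)/2 = 3/8; similarly 3/8 and 1/4.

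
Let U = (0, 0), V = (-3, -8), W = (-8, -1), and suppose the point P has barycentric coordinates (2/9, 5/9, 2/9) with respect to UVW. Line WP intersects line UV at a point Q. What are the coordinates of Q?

Line WP meets UV where the W-coordinate vanishes; zeroing P's W-weight and renormalizing leaves U, V-weights 2/9 : 5/9 → (2/7, 5/7).
So Q = (2/7)·U + (5/7)·V = (-15/7, -40/7).

(-15/7, -40/7)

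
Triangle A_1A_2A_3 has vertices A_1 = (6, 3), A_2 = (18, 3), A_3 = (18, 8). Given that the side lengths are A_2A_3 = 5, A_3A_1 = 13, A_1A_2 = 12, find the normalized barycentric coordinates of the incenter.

(1/6, 13/30, 2/5)

The incenter has barycentric coordinates proportional to the opposite side lengths: (5 : 13 : 12).
Normalizing by 5+13+12 = 30 gives (1/6, 13/30, 2/5).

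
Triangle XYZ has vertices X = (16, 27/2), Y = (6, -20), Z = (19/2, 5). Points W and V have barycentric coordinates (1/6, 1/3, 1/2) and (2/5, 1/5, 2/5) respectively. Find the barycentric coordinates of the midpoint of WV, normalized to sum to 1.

Since both coordinate triples sum to 1, the midpoint's barycentrics are the componentwise average.
(1/6+2/5)/2 = 17/60; similarly 4/15 and 9/20.

(17/60, 4/15, 9/20)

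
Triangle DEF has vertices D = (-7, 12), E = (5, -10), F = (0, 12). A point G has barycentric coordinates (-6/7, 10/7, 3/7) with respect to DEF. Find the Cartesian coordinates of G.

G = (-6/7)·D + (10/7)·E + (3/7)·F.
x-coordinate: (-6/7)·(-7) + (10/7)·5 + (3/7)·0 = 92/7.
y-coordinate: (-6/7)·12 + (10/7)·(-10) + (3/7)·12 = -136/7.

(92/7, -136/7)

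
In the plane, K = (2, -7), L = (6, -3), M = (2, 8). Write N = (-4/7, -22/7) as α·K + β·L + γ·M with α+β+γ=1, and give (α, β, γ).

(17/14, -9/14, 3/7)

Signed area of the reference triangle: [KLM] = ½·(2·(-3−8) + 6·(8−(-7)) + 2·(-7−(-3))) = ½·(-22 + 90 − 8) = 30.
[NLM] = ½·((-4/7)·(-3−8) + 6·(8−(-22/7)) + 2·(-22/7−(-3))) = ½·(44/7 + 468/7 − 2/7) = 255/7, so the K-coordinate is (255/7)/30 = 17/14.
[KNM] = ½·(2·(-22/7−8) + (-4/7)·(8−(-7)) + 2·(-7−(-22/7))) = ½·(-156/7 − 60/7 − 54/7) = -135/7, so the L-coordinate is -9/14.
[KLN] = ½·(2·(-3−(-22/7)) + 6·(-22/7−(-7)) + (-4/7)·(-7−(-3))) = ½·(2/7 + 162/7 + 16/7) = 90/7, so the M-coordinate is 3/7.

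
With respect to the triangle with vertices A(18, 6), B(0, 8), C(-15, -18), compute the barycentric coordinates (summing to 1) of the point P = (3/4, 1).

(1/4, 1/2, 1/4)

Signed area of the reference triangle: [ABC] = ½·(18·(8−(-18)) + 0·(-18−6) + (-15)·(6−8)) = ½·(468 + 0 + 30) = 249.
[PBC] = ½·((3/4)·(8−(-18)) + 0·(-18−1) + (-15)·(1−8)) = ½·(39/2 + 0 + 105) = 249/4, so the A-coordinate is (249/4)/249 = 1/4.
[APC] = ½·(18·(1−(-18)) + (3/4)·(-18−6) + (-15)·(6−1)) = ½·(342 − 18 − 75) = 249/2, so the B-coordinate is 1/2.
[ABP] = ½·(18·(8−1) + 0·(1−6) + (3/4)·(6−8)) = ½·(126 + 0 − 3/2) = 249/4, so the C-coordinate is 1/4.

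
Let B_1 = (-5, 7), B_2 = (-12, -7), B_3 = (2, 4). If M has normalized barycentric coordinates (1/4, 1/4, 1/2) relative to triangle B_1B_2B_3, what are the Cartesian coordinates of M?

M = (1/4)·B_1 + (1/4)·B_2 + (1/2)·B_3.
x-coordinate: (1/4)·(-5) + (1/4)·(-12) + (1/2)·2 = -13/4.
y-coordinate: (1/4)·7 + (1/4)·(-7) + (1/2)·4 = 2.

(-13/4, 2)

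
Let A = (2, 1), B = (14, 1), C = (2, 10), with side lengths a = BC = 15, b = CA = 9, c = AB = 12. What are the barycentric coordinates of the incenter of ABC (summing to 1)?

(5/12, 1/4, 1/3)

The incenter has barycentric coordinates proportional to the opposite side lengths: (15 : 9 : 12).
Normalizing by 15+9+12 = 36 gives (5/12, 1/4, 1/3).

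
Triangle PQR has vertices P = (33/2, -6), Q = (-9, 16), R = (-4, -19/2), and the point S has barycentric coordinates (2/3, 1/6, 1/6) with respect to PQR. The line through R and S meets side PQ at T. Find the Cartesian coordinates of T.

Line RS meets PQ where the R-coordinate vanishes; zeroing S's R-weight and renormalizing leaves P, Q-weights 2/3 : 1/6 → (4/5, 1/5).
So T = (4/5)·P + (1/5)·Q = (57/5, -8/5).

(57/5, -8/5)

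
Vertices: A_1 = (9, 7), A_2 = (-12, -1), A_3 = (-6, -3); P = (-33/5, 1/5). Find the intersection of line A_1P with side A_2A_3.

(-21/2, -3/2)

Barycentric coordinates of P with respect to A_1A_2A_3: (1/5, 3/5, 1/5).
On side A_2A_3 the A_1-coordinate is zero; dropping P's A_1-weight 1/5 and renormalizing the remaining 3/5 : 1/5 gives weights 3/4, 1/4 on A_2, A_3.
Q = (3/4)·(-12, -1) + (1/4)·(-6, -3) = (-21/2, -3/2).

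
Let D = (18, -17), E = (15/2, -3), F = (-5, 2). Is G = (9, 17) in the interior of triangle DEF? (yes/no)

Barycentric coordinates of G: (-103/49, 1222/245, -66/35).
The three coordinates are negative, positive, negative; a point is interior exactly when all three are positive.

no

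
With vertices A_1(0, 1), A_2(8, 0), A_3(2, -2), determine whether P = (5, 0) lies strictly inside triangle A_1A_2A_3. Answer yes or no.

Barycentric coordinates of P: (3/11, 13/22, 3/22).
The three coordinates are positive, positive, positive; a point is interior exactly when all three are positive.

yes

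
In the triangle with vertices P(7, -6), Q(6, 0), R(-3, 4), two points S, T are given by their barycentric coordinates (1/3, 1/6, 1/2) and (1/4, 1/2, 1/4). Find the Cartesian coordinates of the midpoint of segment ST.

Barycentric coordinates of the midpoint are the average: (7/24, 1/3, 3/8).
Converting: (7/24)·P + (1/3)·Q + (3/8)·R = (35/12, -1/4).

(35/12, -1/4)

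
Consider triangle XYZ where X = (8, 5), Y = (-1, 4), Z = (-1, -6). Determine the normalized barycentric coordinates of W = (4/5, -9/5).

(1/5, 1/5, 3/5)

Signed area of the reference triangle: [XYZ] = ½·(8·(4−(-6)) + (-1)·(-6−5) + (-1)·(5−4)) = ½·(80 + 11 − 1) = 45.
[WYZ] = ½·((4/5)·(4−(-6)) + (-1)·(-6−(-9/5)) + (-1)·(-9/5−4)) = ½·(8 + 21/5 + 29/5) = 9, so the X-coordinate is 9/45 = 1/5.
[XWZ] = ½·(8·(-9/5−(-6)) + (4/5)·(-6−5) + (-1)·(5−(-9/5))) = ½·(168/5 − 44/5 − 34/5) = 9, so the Y-coordinate is 1/5.
[XYW] = ½·(8·(4−(-9/5)) + (-1)·(-9/5−5) + (4/5)·(5−4)) = ½·(232/5 + 34/5 + 4/5) = 27, so the Z-coordinate is 3/5.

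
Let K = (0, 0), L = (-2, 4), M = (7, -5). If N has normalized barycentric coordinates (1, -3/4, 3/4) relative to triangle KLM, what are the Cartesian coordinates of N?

N = 1·K + (-3/4)·L + (3/4)·M.
x-coordinate: 1·0 + (-3/4)·(-2) + (3/4)·7 = 27/4.
y-coordinate: 1·0 + (-3/4)·4 + (3/4)·(-5) = -27/4.

(27/4, -27/4)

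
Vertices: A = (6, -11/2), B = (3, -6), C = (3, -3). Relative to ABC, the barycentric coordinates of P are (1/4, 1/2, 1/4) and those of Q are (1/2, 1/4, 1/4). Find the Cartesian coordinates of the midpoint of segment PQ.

Barycentric coordinates of the midpoint are the average: (3/8, 3/8, 1/4).
Converting: (3/8)·A + (3/8)·B + (1/4)·C = (33/8, -81/16).

(33/8, -81/16)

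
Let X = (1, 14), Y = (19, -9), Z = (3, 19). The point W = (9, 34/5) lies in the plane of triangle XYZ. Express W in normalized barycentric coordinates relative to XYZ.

Signed area of the reference triangle: [XYZ] = ½·(1·(-9−19) + 19·(19−14) + 3·(14−(-9))) = ½·(-28 + 95 + 69) = 68.
[WYZ] = ½·(9·(-9−19) + 19·(19−(34/5)) + 3·(34/5−(-9))) = ½·(-252 + 1159/5 + 237/5) = 68/5, so the X-coordinate is (68/5)/68 = 1/5.
[XWZ] = ½·(1·(34/5−19) + 9·(19−14) + 3·(14−(34/5))) = ½·(-61/5 + 45 + 108/5) = 136/5, so the Y-coordinate is 2/5.
[XYW] = ½·(1·(-9−(34/5)) + 19·(34/5−14) + 9·(14−(-9))) = ½·(-79/5 − 684/5 + 207) = 136/5, so the Z-coordinate is 2/5.

(1/5, 2/5, 2/5)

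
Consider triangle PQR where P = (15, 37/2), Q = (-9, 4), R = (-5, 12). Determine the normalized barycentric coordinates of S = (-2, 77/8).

Signed area of the reference triangle: [PQR] = ½·(15·(4−12) + (-9)·(12−(37/2)) + (-5)·(37/2−4)) = ½·(-120 + 117/2 − 145/2) = -67.
[SQR] = ½·((-2)·(4−12) + (-9)·(12−(77/8)) + (-5)·(77/8−4)) = ½·(16 − 171/8 − 225/8) = -67/4, so the P-coordinate is (-67/4)/(-67) = 1/4.
[PSR] = ½·(15·(77/8−12) + (-2)·(12−(37/2)) + (-5)·(37/2−(77/8))) = ½·(-285/8 + 13 − 355/8) = -67/2, so the Q-coordinate is 1/2.
[PQS] = ½·(15·(4−(77/8)) + (-9)·(77/8−(37/2)) + (-2)·(37/2−4)) = ½·(-675/8 + 639/8 − 29) = -67/4, so the R-coordinate is 1/4.
Check: 1/4 + 1/2 + 1/4 = 1.

(1/4, 1/2, 1/4)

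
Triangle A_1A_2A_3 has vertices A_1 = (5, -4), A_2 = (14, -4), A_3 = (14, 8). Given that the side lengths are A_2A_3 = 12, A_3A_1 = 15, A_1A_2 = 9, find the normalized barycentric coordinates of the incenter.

(1/3, 5/12, 1/4)

The incenter has barycentric coordinates proportional to the opposite side lengths: (12 : 15 : 9).
Normalizing by 12+15+9 = 36 gives (1/3, 5/12, 1/4).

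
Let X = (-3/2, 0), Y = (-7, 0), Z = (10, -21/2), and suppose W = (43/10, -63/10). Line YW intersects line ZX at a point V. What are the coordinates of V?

(57/8, -63/8)

Barycentric coordinates of W with respect to XYZ: (1/5, 1/5, 3/5).
On side ZX the Y-coordinate is zero; dropping W's Y-weight 1/5 and renormalizing the remaining 3/5 : 1/5 gives weights 3/4, 1/4 on Z, X.
V = (3/4)·(10, -21/2) + (1/4)·(-3/2, 0) = (57/8, -63/8).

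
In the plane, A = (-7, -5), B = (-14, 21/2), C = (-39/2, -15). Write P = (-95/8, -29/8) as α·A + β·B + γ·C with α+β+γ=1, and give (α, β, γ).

(1/2, 1/4, 1/4)

Signed area of the reference triangle: [ABC] = ½·((-7)·(21/2−(-15)) + (-14)·(-15−(-5)) + (-39/2)·(-5−(21/2))) = ½·(-357/2 + 140 + 1209/4) = 1055/8.
[PBC] = ½·((-95/8)·(21/2−(-15)) + (-14)·(-15−(-29/8)) + (-39/2)·(-29/8−(21/2))) = ½·(-4845/16 + 637/4 + 4407/16) = 1055/16, so the A-coordinate is (1055/16)/(1055/8) = 1/2.
[APC] = ½·((-7)·(-29/8−(-15)) + (-95/8)·(-15−(-5)) + (-39/2)·(-5−(-29/8))) = ½·(-637/8 + 475/4 + 429/16) = 1055/32, so the B-coordinate is 1/4.
[ABP] = ½·((-7)·(21/2−(-29/8)) + (-14)·(-29/8−(-5)) + (-95/8)·(-5−(21/2))) = ½·(-791/8 − 77/4 + 2945/16) = 1055/32, so the C-coordinate is 1/4.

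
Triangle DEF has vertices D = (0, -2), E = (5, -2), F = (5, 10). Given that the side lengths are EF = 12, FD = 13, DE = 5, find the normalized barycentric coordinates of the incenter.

(2/5, 13/30, 1/6)

The incenter has barycentric coordinates proportional to the opposite side lengths: (12 : 13 : 5).
Normalizing by 12+13+5 = 30 gives (2/5, 13/30, 1/6).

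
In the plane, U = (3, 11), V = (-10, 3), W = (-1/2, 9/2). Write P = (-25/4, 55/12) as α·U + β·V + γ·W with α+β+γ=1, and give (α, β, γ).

(1/6, 2/3, 1/6)

Signed area of the reference triangle: [UVW] = ½·(3·(3−(9/2)) + (-10)·(9/2−11) + (-1/2)·(11−3)) = ½·(-9/2 + 65 − 4) = 113/4.
[PVW] = ½·((-25/4)·(3−(9/2)) + (-10)·(9/2−(55/12)) + (-1/2)·(55/12−3)) = ½·(75/8 + 5/6 − 19/24) = 113/24, so the U-coordinate is (113/24)/(113/4) = 1/6.
[UPW] = ½·(3·(55/12−(9/2)) + (-25/4)·(9/2−11) + (-1/2)·(11−(55/12))) = ½·(1/4 + 325/8 − 77/24) = 113/6, so the V-coordinate is 2/3.
[UVP] = ½·(3·(3−(55/12)) + (-10)·(55/12−11) + (-25/4)·(11−3)) = ½·(-19/4 + 385/6 − 50) = 113/24, so the W-coordinate is 1/6.
Check: 1/6 + 2/3 + 1/6 = 1.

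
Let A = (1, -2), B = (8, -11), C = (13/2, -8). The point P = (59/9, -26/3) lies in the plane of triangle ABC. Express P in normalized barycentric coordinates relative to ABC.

(1/9, 4/9, 4/9)

Signed area of the reference triangle: [ABC] = ½·(1·(-11−(-8)) + 8·(-8−(-2)) + (13/2)·(-2−(-11))) = ½·(-3 − 48 + 117/2) = 15/4.
[PBC] = ½·((59/9)·(-11−(-8)) + 8·(-8−(-26/3)) + (13/2)·(-26/3−(-11))) = ½·(-59/3 + 16/3 + 91/6) = 5/12, so the A-coordinate is (5/12)/(15/4) = 1/9.
[APC] = ½·(1·(-26/3−(-8)) + (59/9)·(-8−(-2)) + (13/2)·(-2−(-26/3))) = ½·(-2/3 − 118/3 + 130/3) = 5/3, so the B-coordinate is 4/9.
[ABP] = ½·(1·(-11−(-26/3)) + 8·(-26/3−(-2)) + (59/9)·(-2−(-11))) = ½·(-7/3 − 160/3 + 59) = 5/3, so the C-coordinate is 4/9.
Check: 1/9 + 4/9 + 4/9 = 1.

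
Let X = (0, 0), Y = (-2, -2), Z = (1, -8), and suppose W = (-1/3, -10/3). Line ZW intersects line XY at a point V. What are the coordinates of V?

Barycentric coordinates of W with respect to XYZ: (1/3, 1/3, 1/3).
On side XY the Z-coordinate is zero; dropping W's Z-weight 1/3 and renormalizing the remaining 1/3 : 1/3 gives weights 1/2, 1/2 on X, Y.
V = (1/2)·(0, 0) + (1/2)·(-2, -2) = (-1, -1).

(-1, -1)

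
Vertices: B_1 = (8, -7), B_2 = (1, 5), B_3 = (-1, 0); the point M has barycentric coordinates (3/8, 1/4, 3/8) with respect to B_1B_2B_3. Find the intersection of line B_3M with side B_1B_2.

(26/5, -11/5)

Line B_3M meets B_1B_2 where the B_3-coordinate vanishes; zeroing M's B_3-weight and renormalizing leaves B_1, B_2-weights 3/8 : 1/4 → (3/5, 2/5).
So N = (3/5)·B_1 + (2/5)·B_2 = (26/5, -11/5).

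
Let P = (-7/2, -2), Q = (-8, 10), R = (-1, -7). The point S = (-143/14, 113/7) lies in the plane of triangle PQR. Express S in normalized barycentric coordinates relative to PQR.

Signed area of the reference triangle: [PQR] = ½·((-7/2)·(10−(-7)) + (-8)·(-7−(-2)) + (-1)·(-2−10)) = ½·(-119/2 + 40 + 12) = -15/4.
[SQR] = ½·((-143/14)·(10−(-7)) + (-8)·(-7−(113/7)) + (-1)·(113/7−10)) = ½·(-2431/14 + 1296/7 − 43/7) = 75/28, so the P-coordinate is (75/28)/(-15/4) = -5/7.
[PSR] = ½·((-7/2)·(113/7−(-7)) + (-143/14)·(-7−(-2)) + (-1)·(-2−(113/7))) = ½·(-81 + 715/14 + 127/7) = -165/28, so the Q-coordinate is 11/7.
[PQS] = ½·((-7/2)·(10−(113/7)) + (-8)·(113/7−(-2)) + (-143/14)·(-2−10)) = ½·(43/2 − 1016/7 + 858/7) = -15/28, so the R-coordinate is 1/7.

(-5/7, 11/7, 1/7)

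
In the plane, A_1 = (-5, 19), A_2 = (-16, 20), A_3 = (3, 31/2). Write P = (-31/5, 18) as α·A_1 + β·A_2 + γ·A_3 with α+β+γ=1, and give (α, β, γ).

Signed area of the reference triangle: [A_1A_2A_3] = ½·((-5)·(20−(31/2)) + (-16)·(31/2−19) + 3·(19−20)) = ½·(-45/2 + 56 − 3) = 61/4.
[PA_2A_3] = ½·((-31/5)·(20−(31/2)) + (-16)·(31/2−18) + 3·(18−20)) = ½·(-279/10 + 40 − 6) = 61/20, so the A_1-coordinate is (61/20)/(61/4) = 1/5.
[A_1PA_3] = ½·((-5)·(18−(31/2)) + (-31/5)·(31/2−19) + 3·(19−18)) = ½·(-25/2 + 217/10 + 3) = 61/10, so the A_2-coordinate is 2/5.
[A_1A_2P] = ½·((-5)·(20−18) + (-16)·(18−19) + (-31/5)·(19−20)) = ½·(-10 + 16 + 31/5) = 61/10, so the A_3-coordinate is 2/5.

(1/5, 2/5, 2/5)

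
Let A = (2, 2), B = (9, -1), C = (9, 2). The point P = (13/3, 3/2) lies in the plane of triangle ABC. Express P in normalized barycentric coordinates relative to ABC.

Signed area of the reference triangle: [ABC] = ½·(2·(-1−2) + 9·(2−2) + 9·(2−(-1))) = ½·(-6 + 0 + 27) = 21/2.
[PBC] = ½·((13/3)·(-1−2) + 9·(2−(3/2)) + 9·(3/2−(-1))) = ½·(-13 + 9/2 + 45/2) = 7, so the A-coordinate is 7/(21/2) = 2/3.
[APC] = ½·(2·(3/2−2) + (13/3)·(2−2) + 9·(2−(3/2))) = ½·(-1 + 0 + 9/2) = 7/4, so the B-coordinate is 1/6.
[ABP] = ½·(2·(-1−(3/2)) + 9·(3/2−2) + (13/3)·(2−(-1))) = ½·(-5 − 9/2 + 13) = 7/4, so the C-coordinate is 1/6.
Check: 2/3 + 1/6 + 1/6 = 1.

(2/3, 1/6, 1/6)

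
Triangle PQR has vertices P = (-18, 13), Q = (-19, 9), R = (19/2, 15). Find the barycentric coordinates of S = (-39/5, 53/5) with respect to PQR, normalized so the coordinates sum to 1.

Signed area of the reference triangle: [PQR] = ½·((-18)·(9−15) + (-19)·(15−13) + (19/2)·(13−9)) = ½·(108 − 38 + 38) = 54.
[SQR] = ½·((-39/5)·(9−15) + (-19)·(15−(53/5)) + (19/2)·(53/5−9)) = ½·(234/5 − 418/5 + 76/5) = -54/5, so the P-coordinate is (-54/5)/54 = -1/5.
[PSR] = ½·((-18)·(53/5−15) + (-39/5)·(15−13) + (19/2)·(13−(53/5))) = ½·(396/5 − 78/5 + 114/5) = 216/5, so the Q-coordinate is 4/5.
[PQS] = ½·((-18)·(9−(53/5)) + (-19)·(53/5−13) + (-39/5)·(13−9)) = ½·(144/5 + 228/5 − 156/5) = 108/5, so the R-coordinate is 2/5.
Check: -1/5 + 4/5 + 2/5 = 1.

(-1/5, 4/5, 2/5)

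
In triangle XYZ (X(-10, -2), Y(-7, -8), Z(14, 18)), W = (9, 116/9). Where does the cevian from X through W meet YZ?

Barycentric coordinates of W with respect to XYZ: (1/9, 1/9, 7/9).
On side YZ the X-coordinate is zero; dropping W's X-weight 1/9 and renormalizing the remaining 1/9 : 7/9 gives weights 1/8, 7/8 on Y, Z.
V = (1/8)·(-7, -8) + (7/8)·(14, 18) = (91/8, 59/4).

(91/8, 59/4)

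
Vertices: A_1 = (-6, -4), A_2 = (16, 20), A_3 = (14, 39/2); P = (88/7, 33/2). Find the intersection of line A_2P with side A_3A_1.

Barycentric coordinates of P with respect to A_1A_2A_3: (1/7, 5/7, 1/7).
On side A_3A_1 the A_2-coordinate is zero; dropping P's A_2-weight 5/7 and renormalizing the remaining 1/7 : 1/7 gives weights 1/2, 1/2 on A_3, A_1.
Q = (1/2)·(14, 39/2) + (1/2)·(-6, -4) = (4, 31/4).

(4, 31/4)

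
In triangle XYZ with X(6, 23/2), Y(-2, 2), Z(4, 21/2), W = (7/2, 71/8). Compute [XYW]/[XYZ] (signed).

[XYZ] = ½·(6·(2−(21/2)) + (-2)·(21/2−(23/2)) + 4·(23/2−2)) = ½·(-51 + 2 + 38) = -11/2.
[XYW] = ½·(6·(2−(71/8)) + (-2)·(71/8−(23/2)) + (7/2)·(23/2−2)) = ½·(-165/4 + 21/4 + 133/4) = -11/8, so the ratio is (-11/8)/(-11/2) = 1/4.

1/4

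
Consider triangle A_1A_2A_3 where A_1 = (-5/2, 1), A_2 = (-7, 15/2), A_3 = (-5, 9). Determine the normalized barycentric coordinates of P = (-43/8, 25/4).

(1/4, 1/2, 1/4)

Signed area of the reference triangle: [A_1A_2A_3] = ½·((-5/2)·(15/2−9) + (-7)·(9−1) + (-5)·(1−(15/2))) = ½·(15/4 − 56 + 65/2) = -79/8.
[PA_2A_3] = ½·((-43/8)·(15/2−9) + (-7)·(9−(25/4)) + (-5)·(25/4−(15/2))) = ½·(129/16 − 77/4 + 25/4) = -79/32, so the A_1-coordinate is (-79/32)/(-79/8) = 1/4.
[A_1PA_3] = ½·((-5/2)·(25/4−9) + (-43/8)·(9−1) + (-5)·(1−(25/4))) = ½·(55/8 − 43 + 105/4) = -79/16, so the A_2-coordinate is 1/2.
[A_1A_2P] = ½·((-5/2)·(15/2−(25/4)) + (-7)·(25/4−1) + (-43/8)·(1−(15/2))) = ½·(-25/8 − 147/4 + 559/16) = -79/32, so the A_3-coordinate is 1/4.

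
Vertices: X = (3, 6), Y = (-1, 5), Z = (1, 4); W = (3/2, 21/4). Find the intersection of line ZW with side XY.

(5/3, 17/3)

Barycentric coordinates of W with respect to XYZ: (1/2, 1/4, 1/4).
On side XY the Z-coordinate is zero; dropping W's Z-weight 1/4 and renormalizing the remaining 1/2 : 1/4 gives weights 2/3, 1/3 on X, Y.
V = (2/3)·(3, 6) + (1/3)·(-1, 5) = (5/3, 17/3).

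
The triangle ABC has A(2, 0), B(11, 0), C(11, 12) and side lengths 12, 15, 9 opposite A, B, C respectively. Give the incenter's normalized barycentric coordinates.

The incenter has barycentric coordinates proportional to the opposite side lengths: (12 : 15 : 9).
Normalizing by 12+15+9 = 36 gives (1/3, 5/12, 1/4).

(1/3, 5/12, 1/4)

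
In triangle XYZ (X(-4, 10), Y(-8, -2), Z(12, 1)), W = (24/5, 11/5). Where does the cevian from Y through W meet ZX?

Barycentric coordinates of W with respect to XYZ: (1/5, 1/5, 3/5).
On side ZX the Y-coordinate is zero; dropping W's Y-weight 1/5 and renormalizing the remaining 3/5 : 1/5 gives weights 3/4, 1/4 on Z, X.
V = (3/4)·(12, 1) + (1/4)·(-4, 10) = (8, 13/4).

(8, 13/4)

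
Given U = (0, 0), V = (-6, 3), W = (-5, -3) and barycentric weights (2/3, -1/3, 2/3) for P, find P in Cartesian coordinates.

(-4/3, -3)

P = (2/3)·U + (-1/3)·V + (2/3)·W.
x-coordinate: (2/3)·0 + (-1/3)·(-6) + (2/3)·(-5) = -4/3.
y-coordinate: (2/3)·0 + (-1/3)·3 + (2/3)·(-3) = -3.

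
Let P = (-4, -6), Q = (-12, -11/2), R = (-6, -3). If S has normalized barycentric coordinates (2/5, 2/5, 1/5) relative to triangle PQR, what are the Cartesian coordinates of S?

S = (2/5)·P + (2/5)·Q + (1/5)·R.
x-coordinate: (2/5)·(-4) + (2/5)·(-12) + (1/5)·(-6) = -38/5.
y-coordinate: (2/5)·(-6) + (2/5)·(-11/2) + (1/5)·(-3) = -26/5.

(-38/5, -26/5)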